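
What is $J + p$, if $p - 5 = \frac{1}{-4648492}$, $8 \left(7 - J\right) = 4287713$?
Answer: $- \frac{4982738330893}{9296984} \approx -5.3595 \cdot 10^{5}$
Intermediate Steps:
$J = - \frac{4287657}{8}$ ($J = 7 - \frac{4287713}{8} = - \frac{4287657}{8} \approx -5.3596 \cdot 10^{5}$)
$p = \frac{23242459}{4648492}$ ($p = 5 + \frac{1}{-4648492} = 5 - \frac{1}{4648492} = \frac{23242459}{4648492} \approx 5.0$)
$J + p = - \frac{4287657}{8} + \frac{23242459}{4648492} = - \frac{4982738330893}{9296984}$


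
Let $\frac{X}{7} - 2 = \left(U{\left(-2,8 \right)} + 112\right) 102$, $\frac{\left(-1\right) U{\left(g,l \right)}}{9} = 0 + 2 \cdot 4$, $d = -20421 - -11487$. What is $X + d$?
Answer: $19640$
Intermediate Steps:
$d = -8934$ ($d = -20421 + 11487 = -8934$)
$U{\left(g,l \right)} = -72$ ($U{\left(g,l \right)} = - 9 \left(0 + 2 \cdot 4\right) = - 9 \left(0 + 8\right) = \left(-9\right) 8 = -72$)
$X = 28574$ ($X = 14 + 7 \left(-72 + 112\right) 102 = 14 + 7 \cdot 40 \cdot 102 = 14 + 7 \cdot 4080 = 14 + 28560 = 28574$)
$X + d = 28574 - 8934 = 19640$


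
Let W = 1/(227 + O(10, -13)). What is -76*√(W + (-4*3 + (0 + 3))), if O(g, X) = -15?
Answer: -38*I*√101071/53 ≈ -227.94*I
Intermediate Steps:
W = 1/212 (W = 1/(227 - 15) = 1/212 ≈ 0.0047170)
-76*√(W + (-4*3 + (0 + 3))) = -76*√(1/212 + (-4*3 + (0 + 3))) = -76*√(1/212 + (-12 + 3)) = -76*√(1/212 - 9) = -38*I*√101071/53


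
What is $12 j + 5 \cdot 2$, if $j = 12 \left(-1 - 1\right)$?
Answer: $-278$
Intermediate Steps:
$j = -24$ ($j = 12 \left(-2\right) = -24$)
$12 j + 5 \cdot 2 = 12 \left(-24\right) + 5 \cdot 2 = -288 + 10 = -278$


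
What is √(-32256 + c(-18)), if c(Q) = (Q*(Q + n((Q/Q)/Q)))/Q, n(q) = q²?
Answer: 5*I*√418271/18 ≈ 179.65*I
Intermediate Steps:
c(Q) = Q + Q⁻² (c(Q) = (Q*(Q + ((Q/Q)/Q)²))/Q = (Q*(Q + (1/Q)²))/Q = (Q*(Q + Q⁻²))/Q = Q + Q⁻²)
√(-32256 + c(-18)) = √(-32256 + (-18 + (-18)⁻²)) = √(-32256 + (-18 + 1/324)) = √(-32256 - 5831/324) = √(-10456775/324) = 5*I*√418271/18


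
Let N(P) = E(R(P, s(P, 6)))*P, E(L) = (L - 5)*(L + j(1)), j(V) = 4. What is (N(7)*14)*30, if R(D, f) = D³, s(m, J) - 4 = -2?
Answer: 344820840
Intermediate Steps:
s(m, J) = 2 (s(m, J) = 4 - 2 = 2)
E(L) = (-5 + L)*(4 + L) (E(L) = (L - 5)*(L + 4) = (-5 + L)*(4 + L))
N(P) = P*(-20 + P⁶ - P³) (N(P) = (-20 + (P³)² - P³)*P = (-20 + P⁶ - P³)*P = P*(-20 + P⁶ - P³))
(N(7)*14)*30 = ((7*(-20 + 7⁶ - 1*7³))*14)*30 = ((7*(-20 + 117649 - 1*343))*14)*30 = ((7*(-20 + 117649 - 343))*14)*30 = ((7*117286)*14)*30 = (821002*14)*30 = 11494028*30 = 344820840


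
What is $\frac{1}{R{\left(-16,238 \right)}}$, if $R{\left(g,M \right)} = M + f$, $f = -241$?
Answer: $- \frac{1}{3} \approx -0.33333$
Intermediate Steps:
$R{\left(g,M \right)} = -241 + M$ ($R{\left(g,M \right)} = M - 241 = -241 + M$)
$\frac{1}{R{\left(-16,238 \right)}} = \frac{1}{-241 + 238} = \frac{1}{-3} = - \frac{1}{3}$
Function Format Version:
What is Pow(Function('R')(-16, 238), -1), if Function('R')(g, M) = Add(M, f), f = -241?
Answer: Rational(-1, 3) ≈ -0.33333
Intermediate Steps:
Function('R')(g, M) = Add(-241, M) (Function('R')(g, M) = Add(M, -241) = Add(-241, M))
Pow(Function('R')(-16, 238), -1) = Pow(Add(-241, 238), -1) = Pow(-3, -1) = Rational(-1, 3)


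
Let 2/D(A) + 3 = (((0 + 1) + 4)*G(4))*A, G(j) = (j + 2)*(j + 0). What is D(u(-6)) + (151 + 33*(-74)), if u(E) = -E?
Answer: -1642645/717 ≈ -2291.0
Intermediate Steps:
G(j) = j*(2 + j) (G(j) = (2 + j)*j = j*(2 + j))
D(A) = 2/(-3 + 120*A) (D(A) = 2/(-3 + (((0 + 1) + 4)*(4*(2 + 4)))*A) = 2/(-3 + ((1 + 4)*(4*6))*A) = 2/(-3 + (5*24)*A) = 2/(-3 + 120*A))
D(u(-6)) + (151 + 33*(-74)) = 2/(3*(-1 + 40*(-1*(-6)))) + (151 + 33*(-74)) = 2/(3*(-1 + 40*6)) + (151 - 2442) = 2/(3*(-1 + 240)) - 2291 = (⅔)/239 - 2291 = (⅔)*(1/239) - 2291 = 2/717 - 2291 = -1642645/717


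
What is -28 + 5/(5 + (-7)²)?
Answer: -1507/54 ≈ -27.907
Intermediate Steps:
-28 + 5/(5 + (-7)²) = -28 + 5/(5 + 49) = -28 + 5/54 = -1507/54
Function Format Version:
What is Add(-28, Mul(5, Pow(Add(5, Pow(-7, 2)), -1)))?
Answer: Rational(-1507, 54) ≈ -27.907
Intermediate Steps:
Add(-28, Mul(5, Pow(Add(5, Pow(-7, 2)), -1))) = Add(-28, Mul(5, Pow(Add(5, 49), -1))) = Add(-28, Mul(5, Pow(54, -1))) = Add(-28, Mul(5, Rational(1, 54))) = Add(-28, Rational(5, 54)) = Rational(-1507, 54)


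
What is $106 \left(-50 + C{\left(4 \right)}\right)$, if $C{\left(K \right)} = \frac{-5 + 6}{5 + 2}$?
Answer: $- \frac{36994}{7} \approx -5284.9$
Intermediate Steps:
$C{\left(K \right)} = \frac{1}{7}$ ($C{\left(K \right)} = 1 \cdot \frac{1}{7} = \frac{1}{7}$)
$106 \left(-50 + C{\left(4 \right)}\right) = 106 \left(-50 + \frac{1}{7}\right) = 106 \left(- \frac{349}{7}\right) = - \frac{36994}{7}$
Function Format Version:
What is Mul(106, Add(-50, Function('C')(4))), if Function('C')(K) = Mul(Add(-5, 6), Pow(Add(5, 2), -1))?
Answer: Rational(-36994, 7) ≈ -5284.9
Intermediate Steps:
Function('C')(K) = Rational(1, 7) (Function('C')(K) = Mul(1, Pow(7, -1)) = Mul(1, Rational(1, 7)) = Rational(1, 7))
Mul(106, Add(-50, Function('C')(4))) = Mul(106, Add(-50, Rational(1, 7))) = Mul(106, Rational(-349, 7)) = Rational(-36994, 7)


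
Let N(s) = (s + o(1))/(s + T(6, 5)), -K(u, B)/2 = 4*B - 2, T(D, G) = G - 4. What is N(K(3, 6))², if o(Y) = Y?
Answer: 1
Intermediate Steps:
T(D, G) = -4 + G
K(u, B) = 4 - 8*B (K(u, B) = -2*(4*B - 2) = -2*(-2 + 4*B) = 4 - 8*B)
N(s) = 1 (N(s) = (s + 1)/(s + (-4 + 5)) = (1 + s)/(s + 1) = (1 + s)/(1 + s) = 1)
N(K(3, 6))² = 1² = 1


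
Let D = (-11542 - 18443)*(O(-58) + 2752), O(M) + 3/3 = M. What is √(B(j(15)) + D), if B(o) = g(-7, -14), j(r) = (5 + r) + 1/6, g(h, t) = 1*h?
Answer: 2*I*√20187403 ≈ 8986.1*I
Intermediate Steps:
O(M) = -1 + M
g(h, t) = h
j(r) = 31/6 + r (j(r) = (5 + r) + ⅙ = 31/6 + r)
B(o) = -7
D = -80749605 (D = (-11542 - 18443)*((-1 - 58) + 2752) = -29985*(-59 + 2752) = -29985*2693 = -80749605)
√(B(j(15)) + D) = √(-7 - 80749605) = √(-80749612) = 2*I*√20187403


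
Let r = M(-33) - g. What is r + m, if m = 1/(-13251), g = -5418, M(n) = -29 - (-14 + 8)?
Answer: 71489144/13251 ≈ 5395.0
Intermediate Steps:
M(n) = -23 (M(n) = -29 - 1*(-6) = -29 + 6 = -23)
m = -1/13251 ≈ -7.5466e-5
r = 5395 (r = -23 - 1*(-5418) = -23 + 5418 = 5395)
r + m = 5395 - 1/13251 = 71489144/13251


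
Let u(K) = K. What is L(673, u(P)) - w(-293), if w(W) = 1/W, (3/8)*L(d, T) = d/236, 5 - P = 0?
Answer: 394555/51861 ≈ 7.6079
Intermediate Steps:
P = 5 (P = 5 - 1*0 = 5 + 0 = 5)
L(d, T) = 2*d/177 (L(d, T) = 8*(d/236)/3 = 2*d/177)
L(673, u(P)) - w(-293) = (2/177)*673 - 1/(-293) = 1346/177 - 1*(-1/293) = 1346/177 + 1/293 = 394555/51861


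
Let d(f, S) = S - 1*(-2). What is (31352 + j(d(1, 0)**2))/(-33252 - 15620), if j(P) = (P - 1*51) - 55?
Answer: -15625/24436 ≈ -0.63943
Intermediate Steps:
d(f, S) = 2 + S (d(f, S) = S + 2 = 2 + S)
j(P) = -106 + P (j(P) = (P - 51) - 55 = (-51 + P) - 55 = -106 + P)
(31352 + j(d(1, 0)**2))/(-33252 - 15620) = (31352 + (-106 + (2 + 0)**2))/(-33252 - 15620) = (31352 + (-106 + 2**2))/(-48872) = (31352 + (-106 + 4))*(-1/48872) = (31352 - 102)*(-1/48872) = 31250*(-1/48872) = -15625/24436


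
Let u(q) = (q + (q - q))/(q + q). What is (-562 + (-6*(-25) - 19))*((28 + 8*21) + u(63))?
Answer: -169383/2 ≈ -84692.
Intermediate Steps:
u(q) = ½ (u(q) = (q + 0)/((2*q)) = q*(1/(2*q)) = ½)
(-562 + (-6*(-25) - 19))*((28 + 8*21) + u(63)) = (-562 + (-6*(-25) - 19))*((28 + 8*21) + ½) = (-562 + (150 - 19))*((28 + 168) + ½) = (-562 + 131)*(196 + ½) = -431*393/2 = -169383/2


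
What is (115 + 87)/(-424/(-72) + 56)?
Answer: 1818/557 ≈ 3.2639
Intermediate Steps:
(115 + 87)/(-424/(-72) + 56) = 202/(-424*(-1/72) + 56) = 202/(53/9 + 56) = 202/(557/9) = 202*(9/557) = 1818/557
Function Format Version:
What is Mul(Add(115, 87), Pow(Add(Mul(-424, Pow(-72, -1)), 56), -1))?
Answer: Rational(1818, 557) ≈ 3.2639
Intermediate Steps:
Mul(Add(115, 87), Pow(Add(Mul(-424, Pow(-72, -1)), 56), -1)) = Mul(202, Pow(Add(Mul(-424, Rational(-1, 72)), 56), -1)) = Mul(202, Pow(Add(Rational(53, 9), 56), -1)) = Mul(202, Pow(Rational(557, 9), -1)) = Mul(202, Rational(9, 557)) = Rational(1818, 557)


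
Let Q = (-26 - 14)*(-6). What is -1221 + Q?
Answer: -981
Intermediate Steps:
Q = 240 (Q = -40*(-6) = 240)
-1221 + Q = -1221 + 240 = -981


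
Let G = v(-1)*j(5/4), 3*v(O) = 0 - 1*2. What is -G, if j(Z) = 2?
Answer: 4/3 ≈ 1.3333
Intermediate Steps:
v(O) = -⅔ (v(O) = (0 - 1*2)/3 = (0 - 2)/3 = (⅓)*(-2) = -⅔)
G = -4/3 (G = -⅔*2 = -4/3 ≈ -1.3333)
-G = -1*(-4/3) = 4/3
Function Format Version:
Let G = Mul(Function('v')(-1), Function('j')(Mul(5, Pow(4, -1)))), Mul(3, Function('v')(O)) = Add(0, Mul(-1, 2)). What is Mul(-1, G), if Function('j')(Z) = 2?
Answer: Rational(4, 3) ≈ 1.3333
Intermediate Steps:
Function('v')(O) = Rational(-2, 3) (Function('v')(O) = Mul(Rational(1, 3), Add(0, Mul(-1, 2))) = Mul(Rational(1, 3), Add(0, -2)) = Mul(Rational(1, 3), -2) = Rational(-2, 3))
G = Rational(-4, 3) (G = Mul(Rational(-2, 3), 2) = Rational(-4, 3) ≈ -1.3333)
Mul(-1, G) = Mul(-1, Rational(-4, 3)) = Rational(4, 3)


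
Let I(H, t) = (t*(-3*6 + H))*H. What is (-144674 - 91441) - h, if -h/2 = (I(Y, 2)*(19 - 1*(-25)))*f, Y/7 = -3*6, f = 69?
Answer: 220104621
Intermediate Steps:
Y = -126 (Y = 7*(-3*6) = 7*(-18) = -126)
I(H, t) = H*t*(-18 + H) (I(H, t) = (t*(-18 + H))*H = H*t*(-18 + H))
h = -220340736 (h = -2*(-126*2*(-18 - 126))*(19 - 1*(-25))*69 = -2*(-126*2*(-144))*(19 + 25)*69 = -2*36288*44*69 = -3193344*69 = -2*110170368 = -220340736)
(-144674 - 91441) - h = (-144674 - 91441) - 1*(-220340736) = -236115 + 220340736 = 220104621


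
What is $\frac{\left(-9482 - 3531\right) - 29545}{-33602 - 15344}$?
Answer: $\frac{21279}{24473} \approx 0.86949$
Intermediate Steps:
$\frac{\left(-9482 - 3531\right) - 29545}{-33602 - 15344} = \frac{\left(-9482 - 3531\right) - 29545}{-48946} = \left(-13013 - 29545\right) \left(- \frac{1}{48946}\right) = \left(-42558\right) \left(- \frac{1}{48946}\right) = \frac{21279}{24473}$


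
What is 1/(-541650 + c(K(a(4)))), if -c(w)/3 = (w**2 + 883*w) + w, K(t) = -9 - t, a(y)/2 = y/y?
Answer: -1/512841 ≈ -1.9499e-6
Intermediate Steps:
a(y) = 2 (a(y) = 2*(y/y) = 2*1 = 2)
c(w) = -2652*w - 3*w**2 (c(w) = -3*((w**2 + 883*w) + w) = -3*(w**2 + 884*w) = -2652*w - 3*w**2)
1/(-541650 + c(K(a(4)))) = 1/(-541650 - 3*(-9 - 1*2)*(884 + (-9 - 1*2))) = 1/(-541650 - 3*(-9 - 2)*(884 + (-9 - 2))) = 1/(-541650 - 3*(-11)*(884 - 11)) = 1/(-541650 - 3*(-11)*873) = 1/(-541650 + 28809) = 1/(-512841) = -1/512841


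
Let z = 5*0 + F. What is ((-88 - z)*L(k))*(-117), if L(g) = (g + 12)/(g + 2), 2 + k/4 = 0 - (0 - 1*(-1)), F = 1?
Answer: 0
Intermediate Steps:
k = -12 (k = -8 + 4*(0 - (0 - 1*(-1))) = -8 + 4*(0 - (0 + 1)) = -8 + 4*(0 - 1*1) = -8 + 4*(0 - 1) = -8 + 4*(-1) = -8 - 4 = -12)
L(g) = (12 + g)/(2 + g)
z = 1 (z = 5*0 + 1 = 0 + 1 = 1)
((-88 - z)*L(k))*(-117) = ((-88 - 1*1)*((12 - 12)/(2 - 12)))*(-117) = ((-88 - 1)*(0/(-10)))*(-117) = -(-89)*0/10*(-117) = -89*0*(-117) = 0*(-117) = 0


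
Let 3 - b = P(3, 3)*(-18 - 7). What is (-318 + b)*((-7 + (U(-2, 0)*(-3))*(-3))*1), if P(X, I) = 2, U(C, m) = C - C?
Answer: 1855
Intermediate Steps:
U(C, m) = 0
b = 53 (b = 3 - 2*(-18 - 7) = 3 - 2*(-25) = 3 - 1*(-50) = 3 + 50 = 53)
(-318 + b)*((-7 + (U(-2, 0)*(-3))*(-3))*1) = (-318 + 53)*((-7 + (0*(-3))*(-3))*1) = -265*(-7 + 0*(-3)) = -265*(-7 + 0) = -(-1855) = -265*(-7) = 1855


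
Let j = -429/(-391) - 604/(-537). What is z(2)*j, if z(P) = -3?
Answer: -466537/69989 ≈ -6.6659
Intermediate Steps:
j = 466537/209967 (j = -429*(-1/391) - 604*(-1/537) = 429/391 + 604/537 = 466537/209967 ≈ 2.2220)
z(2)*j = -3*466537/209967 = -466537/69989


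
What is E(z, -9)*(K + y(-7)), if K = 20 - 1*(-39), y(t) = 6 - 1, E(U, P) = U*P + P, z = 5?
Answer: -3456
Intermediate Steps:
E(U, P) = P + P*U (E(U, P) = P*U + P = P + P*U)
y(t) = 5
K = 59 (K = 20 + 39 = 59)
E(z, -9)*(K + y(-7)) = (-9*(1 + 5))*(59 + 5) = -9*6*64 = -54*64 = -3456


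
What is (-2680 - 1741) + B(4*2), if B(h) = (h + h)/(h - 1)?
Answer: -30931/7 ≈ -4418.7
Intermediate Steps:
B(h) = 2*h/(-1 + h) (B(h) = (2*h)/(-1 + h) = 2*h/(-1 + h))
(-2680 - 1741) + B(4*2) = (-2680 - 1741) + 2*(4*2)/(-1 + 4*2) = -4421 + 2*8/(-1 + 8) = -4421 + 2*8/7 = -4421 + 2*8*(⅐) = -4421 + 16/7 = -30931/7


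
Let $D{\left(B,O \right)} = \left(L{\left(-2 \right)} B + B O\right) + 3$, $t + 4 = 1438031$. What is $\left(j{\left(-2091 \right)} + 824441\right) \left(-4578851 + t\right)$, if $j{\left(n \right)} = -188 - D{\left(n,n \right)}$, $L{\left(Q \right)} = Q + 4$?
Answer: $11130605991576$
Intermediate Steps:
$t = 1438027$ ($t = -4 + 1438031 = 1438027$)
$L{\left(Q \right)} = 4 + Q$
$D{\left(B,O \right)} = 3 + 2 B + B O$ ($D{\left(B,O \right)} = \left(\left(4 - 2\right) B + B O\right) + 3 = \left(2 B + B O\right) + 3 = 3 + 2 B + B O$)
$j{\left(n \right)} = -191 - n^{2} - 2 n$ ($j{\left(n \right)} = -188 - \left(3 + 2 n + n n\right) = -188 - \left(3 + 2 n + n^{2}\right) = -188 - \left(3 + n^{2} + 2 n\right) = -191 - n^{2} - 2 n$)
$\left(j{\left(-2091 \right)} + 824441\right) \left(-4578851 + t\right) = \left(\left(-191 - \left(-2091\right)^{2} - -4182\right) + 824441\right) \left(-4578851 + 1438027\right) = \left(\left(-191 - 4372281 + 4182\right) + 824441\right) \left(-3140824\right) = \left(-4368290 + 824441\right) \left(-3140824\right) = \left(-3543849\right) \left(-3140824\right) = 11130605991576$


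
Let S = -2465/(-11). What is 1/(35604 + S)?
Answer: 11/394109 ≈ 2.7911e-5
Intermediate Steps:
S = 2465/11 (S = -2465*(-1/11) = 2465/11 ≈ 224.09)
1/(35604 + S) = 1/(35604 + 2465/11) = 1/(394109/11) = 11/394109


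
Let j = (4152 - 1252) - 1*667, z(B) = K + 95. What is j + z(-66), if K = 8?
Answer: 2336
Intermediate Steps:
z(B) = 103 (z(B) = 8 + 95 = 103)
j = 2233 (j = 2900 - 667 = 2233)
j + z(-66) = 2233 + 103 = 2336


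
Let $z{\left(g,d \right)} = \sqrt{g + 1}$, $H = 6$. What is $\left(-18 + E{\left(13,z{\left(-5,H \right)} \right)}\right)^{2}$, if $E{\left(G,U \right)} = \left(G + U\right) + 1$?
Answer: $12 - 16 i \approx 12.0 - 16.0 i$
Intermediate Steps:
$z{\left(g,d \right)} = \sqrt{1 + g}$
$E{\left(G,U \right)} = 1 + G + U$
$\left(-18 + E{\left(13,z{\left(-5,H \right)} \right)}\right)^{2} = \left(-18 + \left(1 + 13 + \sqrt{1 - 5}\right)\right)^{2} = \left(-18 + \left(1 + 13 + \sqrt{-4}\right)\right)^{2} = \left(-18 + \left(1 + 13 + 2 i\right)\right)^{2} = \left(-18 + \left(14 + 2 i\right)\right)^{2} = \left(-4 + 2 i\right)^{2}$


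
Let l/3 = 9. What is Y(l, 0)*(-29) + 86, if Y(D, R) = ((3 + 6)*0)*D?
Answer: 86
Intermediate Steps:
l = 27 (l = 3*9 = 27)
Y(D, R) = 0 (Y(D, R) = (9*0)*D = 0*D = 0)
Y(l, 0)*(-29) + 86 = 0*(-29) + 86 = 0 + 86 = 86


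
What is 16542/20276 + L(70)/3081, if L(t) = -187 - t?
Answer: 22877485/31235178 ≈ 0.73243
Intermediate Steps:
16542/20276 + L(70)/3081 = 16542/20276 + (-187 - 1*70)/3081 = 16542*(1/20276) + (-187 - 70)*(1/3081) = 8271/10138 - 257*1/3081 = 8271/10138 - 257/3081 = 22877485/31235178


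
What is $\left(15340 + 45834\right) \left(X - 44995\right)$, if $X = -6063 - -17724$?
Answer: $-2039174116$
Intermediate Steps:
$X = 11661$ ($X = -6063 + 17724 = 11661$)
$\left(15340 + 45834\right) \left(X - 44995\right) = \left(15340 + 45834\right) \left(11661 - 44995\right) = 61174 \left(-33334\right) = -2039174116$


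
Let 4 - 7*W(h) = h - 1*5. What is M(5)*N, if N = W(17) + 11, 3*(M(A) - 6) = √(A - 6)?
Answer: 414/7 + 23*I/7 ≈ 59.143 + 3.2857*I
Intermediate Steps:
W(h) = 9/7 - h/7 (W(h) = 4/7 - (h - 1*5)/7 = 4/7 - (h - 5)/7 = 4/7 - (-5 + h)/7 = 4/7 + (5/7 - h/7) = 9/7 - h/7)
M(A) = 6 + √(-6 + A)/3 (M(A) = 6 + √(A - 6)/3 = 6 + √(-6 + A)/3)
N = 69/7 (N = (9/7 - ⅐*17) + 11 = (9/7 - 17/7) + 11 = -8/7 + 11 = 69/7 ≈ 9.8571)
M(5)*N = (6 + √(-6 + 5)/3)*(69/7) = (6 + √(-1)/3)*(69/7) = (6 + I/3)*(69/7) = 414/7 + 23*I/7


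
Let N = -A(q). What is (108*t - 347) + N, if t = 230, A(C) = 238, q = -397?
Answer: 24255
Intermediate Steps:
N = -238 (N = -1*238 = -238)
(108*t - 347) + N = (108*230 - 347) - 238 = (24840 - 347) - 238 = 24493 - 238 = 24255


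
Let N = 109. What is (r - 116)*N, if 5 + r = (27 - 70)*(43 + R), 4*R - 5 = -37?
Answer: -177234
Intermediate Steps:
R = -8 (R = 5/4 + (¼)*(-37) = 5/4 - 37/4 = -8)
r = -1510 (r = -5 + (27 - 70)*(43 - 8) = -5 - 43*35 = -5 - 1505 = -1510)
(r - 116)*N = (-1510 - 116)*109 = -1626*109 = -177234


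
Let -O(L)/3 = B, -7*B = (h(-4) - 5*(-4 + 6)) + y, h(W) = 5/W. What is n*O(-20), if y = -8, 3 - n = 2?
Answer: -33/4 ≈ -8.2500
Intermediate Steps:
n = 1 (n = 3 - 1*2 = 3 - 2 = 1)
B = 11/4 (B = -((5/(-4) - 5*(-4 + 6)) - 8)/7 = -((5*(-¼) - 5*2) - 8)/7 = -((-5/4 - 10) - 8)/7 = -(-45/4 - 8)/7 = -⅐*(-77/4) = 11/4 ≈ 2.7500)
O(L) = -33/4 (O(L) = -3*11/4 = -33/4)
n*O(-20) = 1*(-33/4) = -33/4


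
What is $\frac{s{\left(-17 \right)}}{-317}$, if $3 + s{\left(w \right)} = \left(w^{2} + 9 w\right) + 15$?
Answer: $- \frac{148}{317} \approx -0.46688$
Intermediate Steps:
$s{\left(w \right)} = 12 + w^{2} + 9 w$ ($s{\left(w \right)} = -3 + \left(\left(w^{2} + 9 w\right) + 15\right) = -3 + \left(15 + w^{2} + 9 w\right) = 12 + w^{2} + 9 w$)
$\frac{s{\left(-17 \right)}}{-317} = \frac{12 + \left(-17\right)^{2} + 9 \left(-17\right)}{-317} = \left(12 + 289 - 153\right) \left(- \frac{1}{317}\right) = 148 \left(- \frac{1}{317}\right) = - \frac{148}{317}$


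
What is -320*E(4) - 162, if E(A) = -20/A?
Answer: 1438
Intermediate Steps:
-320*E(4) - 162 = -(-6400)/4 - 162 = -320*(-5) - 162 = 1600 - 162 = 1438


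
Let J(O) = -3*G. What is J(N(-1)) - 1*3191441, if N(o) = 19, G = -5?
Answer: -3191426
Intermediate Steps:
J(O) = 15 (J(O) = -3*(-5) = 15)
J(N(-1)) - 1*3191441 = 15 - 1*3191441 = 15 - 3191441 = -3191426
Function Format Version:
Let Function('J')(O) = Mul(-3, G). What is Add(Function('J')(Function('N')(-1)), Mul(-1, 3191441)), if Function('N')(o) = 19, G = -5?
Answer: -3191426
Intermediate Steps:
Function('J')(O) = 15 (Function('J')(O) = Mul(-3, -5) = 15)
Add(Function('J')(Function('N')(-1)), Mul(-1, 3191441)) = Add(15, Mul(-1, 3191441)) = Add(15, -3191441) = -3191426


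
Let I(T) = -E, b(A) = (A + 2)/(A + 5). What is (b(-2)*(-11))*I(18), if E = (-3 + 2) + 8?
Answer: 0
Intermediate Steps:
E = 7 (E = -1 + 8 = 7)
b(A) = (2 + A)/(5 + A)
I(T) = -7 (I(T) = -1*7 = -7)
(b(-2)*(-11))*I(18) = (((2 - 2)/(5 - 2))*(-11))*(-7) = ((0/3)*(-11))*(-7) = (((1/3)*0)*(-11))*(-7) = (0*(-11))*(-7) = 0*(-7) = 0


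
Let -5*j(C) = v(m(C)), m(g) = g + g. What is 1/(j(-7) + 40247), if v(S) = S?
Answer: 5/201249 ≈ 2.4845e-5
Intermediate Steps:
m(g) = 2*g
j(C) = -2*C/5
1/(j(-7) + 40247) = 1/(-⅖*(-7) + 40247) = 1/(14/5 + 40247) = 1/(201249/5) = 5/201249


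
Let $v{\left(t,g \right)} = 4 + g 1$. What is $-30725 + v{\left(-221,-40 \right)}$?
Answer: $-30761$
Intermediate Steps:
$v{\left(t,g \right)} = 4 + g$
$-30725 + v{\left(-221,-40 \right)} = -30725 + \left(4 - 40\right) = -30725 - 36 = -30761$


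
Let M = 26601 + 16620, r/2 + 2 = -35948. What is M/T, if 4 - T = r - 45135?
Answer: 14407/39013 ≈ 0.36929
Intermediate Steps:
r = -71900 (r = -4 + 2*(-35948) = -4 - 71896 = -71900)
T = 117039 (T = 4 - (-71900 - 45135) = 4 - 1*(-117035) = 4 + 117035 = 117039)
M = 43221
M/T = 43221/117039 = 43221*(1/117039) = 14407/39013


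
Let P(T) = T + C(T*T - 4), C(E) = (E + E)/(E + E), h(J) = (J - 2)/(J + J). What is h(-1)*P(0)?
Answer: 3/2 ≈ 1.5000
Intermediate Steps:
h(J) = (-2 + J)/(2*J) (h(J) = (-2 + J)/((2*J)) = (-2 + J)*(1/(2*J)) = (-2 + J)/(2*J))
C(E) = 1 (C(E) = (2*E)/((2*E)) = (2*E)*(1/(2*E)) = 1)
P(T) = 1 + T (P(T) = T + 1 = 1 + T)
h(-1)*P(0) = ((½)*(-2 - 1)/(-1))*(1 + 0) = ((½)*(-1)*(-3))*1 = (3/2)*1 = 3/2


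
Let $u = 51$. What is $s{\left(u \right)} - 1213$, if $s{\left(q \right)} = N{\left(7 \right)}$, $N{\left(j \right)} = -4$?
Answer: $-1217$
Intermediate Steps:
$s{\left(q \right)} = -4$
$s{\left(u \right)} - 1213 = -4 - 1213 = -1217$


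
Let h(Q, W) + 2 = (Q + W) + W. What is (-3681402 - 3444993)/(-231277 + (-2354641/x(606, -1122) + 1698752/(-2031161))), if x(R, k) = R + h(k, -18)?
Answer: 48600424238822/1548277465813 ≈ 31.390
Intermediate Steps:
h(Q, W) = -2 + Q + 2*W (h(Q, W) = -2 + ((Q + W) + W) = -2 + (Q + 2*W) = -2 + Q + 2*W)
x(R, k) = -38 + R + k (x(R, k) = R + (-2 + k + 2*(-18)) = R + (-2 + k - 36) = R + (-38 + k) = -38 + R + k)
(-3681402 - 3444993)/(-231277 + (-2354641/x(606, -1122) + 1698752/(-2031161))) = (-3681402 - 3444993)/(-231277 + (-2354641/(-38 + 606 - 1122) + 1698752/(-2031161))) = -7126395/(-231277 + (-2354641/(-554) + 1698752*(-1/2031161))) = -7126395/(-231277 + (-2354641*(-1/554) - 154432/184651)) = -7126395/(-231277 + (2354641/554 - 154432/184651)) = -7126395/(-231277 + 434701259963/102296654) = -7126395/(-23224161987195/102296654) = -7126395*(-102296654/23224161987195) = 48600424238822/1548277465813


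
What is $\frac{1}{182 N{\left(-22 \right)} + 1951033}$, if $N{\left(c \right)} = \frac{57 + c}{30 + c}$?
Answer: $\frac{4}{7807317} \approx 5.1234 \cdot 10^{-7}$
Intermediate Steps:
$N{\left(c \right)} = \frac{57 + c}{30 + c}$
$\frac{1}{182 N{\left(-22 \right)} + 1951033} = \frac{1}{182 \frac{57 - 22}{30 - 22} + 1951033} = \frac{1}{182 \cdot \frac{1}{8} \cdot 35 + 1951033} = \frac{1}{182 \cdot \frac{35}{8} + 1951033} = \frac{1}{\frac{3185}{4} + 1951033} = \frac{1}{\frac{7807317}{4}} = \frac{4}{7807317}$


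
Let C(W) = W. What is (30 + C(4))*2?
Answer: 68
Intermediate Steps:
(30 + C(4))*2 = (30 + 4)*2 = 34*2 = 68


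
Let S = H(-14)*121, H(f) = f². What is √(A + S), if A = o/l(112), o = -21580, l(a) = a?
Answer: √4610571/14 ≈ 153.37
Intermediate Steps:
S = 23716 (S = (-14)²*121 = 196*121 = 23716)
A = -5395/28 (A = -21580/112 = -21580*1/112 = -5395/28 ≈ -192.68)
√(A + S) = √(-5395/28 + 23716) = √(658653/28) = √4610571/14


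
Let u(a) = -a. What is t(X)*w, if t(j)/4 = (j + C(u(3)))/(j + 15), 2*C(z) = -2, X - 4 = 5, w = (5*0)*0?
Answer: 0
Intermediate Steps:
w = 0 (w = 0*0 = 0)
X = 9 (X = 4 + 5 = 9)
C(z) = -1 (C(z) = (1/2)*(-2) = -1)
t(j) = 4*(-1 + j)/(15 + j) (t(j) = 4*((j - 1)/(j + 15)) = 4*((-1 + j)/(15 + j)) = 4*(-1 + j)/(15 + j))
t(X)*w = (4*(-1 + 9)/(15 + 9))*0 = (4*8/24)*0 = (4*(1/24)*8)*0 = (4/3)*0 = 0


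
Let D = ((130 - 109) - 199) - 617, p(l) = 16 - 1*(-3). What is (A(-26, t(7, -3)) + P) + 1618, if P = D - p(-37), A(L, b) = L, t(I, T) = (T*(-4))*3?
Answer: 778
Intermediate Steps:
t(I, T) = -12*T (t(I, T) = -4*T*3 = -12*T)
p(l) = 19 (p(l) = 16 + 3 = 19)
D = -795 (D = (21 - 199) - 617 = -178 - 617 = -795)
P = -814 (P = -795 - 1*19 = -795 - 19 = -814)
(A(-26, t(7, -3)) + P) + 1618 = (-26 - 814) + 1618 = -840 + 1618 = 778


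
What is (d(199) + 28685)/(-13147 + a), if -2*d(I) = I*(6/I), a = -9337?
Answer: -14341/11242 ≈ -1.2757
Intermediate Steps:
d(I) = -3 (d(I) = -I*6/I/2 = -1/2*6 = -3)
(d(199) + 28685)/(-13147 + a) = (-3 + 28685)/(-13147 - 9337) = 28682/(-22484) = 28682*(-1/22484) = -14341/11242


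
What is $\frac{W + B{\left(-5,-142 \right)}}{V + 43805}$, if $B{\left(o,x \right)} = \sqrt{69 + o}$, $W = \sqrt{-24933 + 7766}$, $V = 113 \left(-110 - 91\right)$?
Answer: $\frac{2}{5273} + \frac{i \sqrt{17167}}{21092} \approx 0.00037929 + 0.006212 i$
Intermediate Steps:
$V = -22713$ ($V = 113 \left(-201\right) = -22713$)
$W = i \sqrt{17167}$ ($W = \sqrt{-17167} = i \sqrt{17167} \approx 131.02 i$)
$\frac{W + B{\left(-5,-142 \right)}}{V + 43805} = \frac{i \sqrt{17167} + \sqrt{69 - 5}}{-22713 + 43805} = \frac{i \sqrt{17167} + \sqrt{64}}{21092} = \left(i \sqrt{17167} + 8\right) \frac{1}{21092} = \left(8 + i \sqrt{17167}\right) \frac{1}{21092} = \frac{2}{5273} + \frac{i \sqrt{17167}}{21092}$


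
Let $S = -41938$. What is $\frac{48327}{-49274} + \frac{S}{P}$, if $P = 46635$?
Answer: $- \frac{4320182657}{2297892990} \approx -1.8801$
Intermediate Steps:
$\frac{48327}{-49274} + \frac{S}{P} = \frac{48327}{-49274} - \frac{41938}{46635} = 48327 \left(- \frac{1}{49274}\right) - \frac{41938}{46635} = - \frac{48327}{49274} - \frac{41938}{46635} = - \frac{4320182657}{2297892990}$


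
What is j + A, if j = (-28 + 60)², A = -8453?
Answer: -7429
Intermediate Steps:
j = 1024 (j = 32² = 1024)
j + A = 1024 - 8453 = -7429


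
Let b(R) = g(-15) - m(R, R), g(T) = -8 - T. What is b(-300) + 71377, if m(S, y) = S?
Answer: 71684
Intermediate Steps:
b(R) = 7 - R (b(R) = (-8 - 1*(-15)) - R = (-8 + 15) - R = 7 - R)
b(-300) + 71377 = (7 - 1*(-300)) + 71377 = (7 + 300) + 71377 = 307 + 71377 = 71684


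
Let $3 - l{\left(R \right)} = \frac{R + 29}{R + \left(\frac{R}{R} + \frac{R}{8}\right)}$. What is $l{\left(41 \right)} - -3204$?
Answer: $\frac{1208479}{377} \approx 3205.5$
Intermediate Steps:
$l{\left(R \right)} = 3 - \frac{29 + R}{1 + \frac{9 R}{8}}$ ($l{\left(R \right)} = 3 - \frac{R + 29}{R + \left(\frac{R}{R} + \frac{R}{8}\right)} = 3 - \frac{29 + R}{R + \left(1 + R \frac{1}{8}\right)} = 3 - \frac{29 + R}{R + \left(1 + \frac{R}{8}\right)} = 3 - \frac{29 + R}{1 + \frac{9 R}{8}}$)
$l{\left(41 \right)} - -3204 = \frac{-208 + 19 \cdot 41}{8 + 9 \cdot 41} - -3204 = \frac{-208 + 779}{8 + 369} + 3204 = \frac{1}{377} \cdot 571 + 3204 = \frac{571}{377} + 3204 = \frac{1208479}{377}$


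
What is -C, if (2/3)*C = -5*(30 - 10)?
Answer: 150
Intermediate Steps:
C = -150 (C = 3*(-5*(30 - 10))/2 = 3*(-5*20)/2 = (3/2)*(-100) = -150)
-C = -1*(-150) = 150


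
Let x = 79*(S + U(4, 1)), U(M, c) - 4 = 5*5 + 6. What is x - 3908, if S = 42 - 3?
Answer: 1938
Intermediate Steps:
U(M, c) = 35 (U(M, c) = 4 + (5*5 + 6) = 4 + (25 + 6) = 4 + 31 = 35)
S = 39
x = 5846 (x = 79*(39 + 35) = 79*74 = 5846)
x - 3908 = 5846 - 3908 = 1938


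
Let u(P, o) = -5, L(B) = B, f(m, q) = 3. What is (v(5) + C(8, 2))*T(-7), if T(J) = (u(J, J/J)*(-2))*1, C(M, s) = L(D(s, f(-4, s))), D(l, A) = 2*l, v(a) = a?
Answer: 90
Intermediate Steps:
C(M, s) = 2*s
T(J) = 10 (T(J) = -5*(-2)*1 = 10*1 = 10)
(v(5) + C(8, 2))*T(-7) = (5 + 2*2)*10 = (5 + 4)*10 = 9*10 = 90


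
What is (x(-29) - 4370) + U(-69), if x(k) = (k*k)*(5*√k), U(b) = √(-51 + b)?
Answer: -4370 + 2*I*√30 + 4205*I*√29 ≈ -4370.0 + 22656.0*I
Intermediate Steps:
x(k) = 5*k^(5/2) (x(k) = k²*(5*√k) = 5*k^(5/2))
(x(-29) - 4370) + U(-69) = (5*(-29)^(5/2) - 4370) + √(-51 - 69) = (5*(841*I*√29) - 4370) + √(-120) = (4205*I*√29 - 4370) + 2*I*√30 = (-4370 + 4205*I*√29) + 2*I*√30 = -4370 + 2*I*√30 + 4205*I*√29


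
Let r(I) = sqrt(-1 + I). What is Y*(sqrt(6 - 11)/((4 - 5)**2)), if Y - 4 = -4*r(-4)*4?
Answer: 80 + 4*I*sqrt(5) ≈ 80.0 + 8.9443*I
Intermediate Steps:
Y = 4 - 16*I*sqrt(5) (Y = 4 - 4*sqrt(-1 - 4)*4 = 4 - 4*I*sqrt(5)*4 = 4 - 16*I*sqrt(5) ≈ 4.0 - 35.777*I)
Y*(sqrt(6 - 11)/((4 - 5)**2)) = (4 - 16*I*sqrt(5))*(sqrt(6 - 11)/((4 - 5)**2)) = (4 - 16*I*sqrt(5))*(sqrt(-5)/((-1)**2)) = (4 - 16*I*sqrt(5))*((I*sqrt(5))/1) = (4 - 16*I*sqrt(5))*((I*sqrt(5))*1) = (4 - 16*I*sqrt(5))*(I*sqrt(5)) = I*sqrt(5)*(4 - 16*I*sqrt(5))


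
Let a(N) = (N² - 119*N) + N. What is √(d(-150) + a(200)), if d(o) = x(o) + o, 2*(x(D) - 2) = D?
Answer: √16177 ≈ 127.19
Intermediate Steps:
x(D) = 2 + D/2
a(N) = N² - 118*N
d(o) = 2 + 3*o/2 (d(o) = (2 + o/2) + o = 2 + 3*o/2)
√(d(-150) + a(200)) = √((2 + (3/2)*(-150)) + 200*(-118 + 200)) = √((2 - 225) + 200*82) = √(-223 + 16400) = √16177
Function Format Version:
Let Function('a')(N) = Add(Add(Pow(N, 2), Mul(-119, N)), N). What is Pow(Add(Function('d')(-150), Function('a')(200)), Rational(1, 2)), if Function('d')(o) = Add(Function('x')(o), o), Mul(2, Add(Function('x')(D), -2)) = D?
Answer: Pow(16177, Rational(1, 2)) ≈ 127.19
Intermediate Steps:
Function('x')(D) = Add(2, Mul(Rational(1, 2), D))
Function('a')(N) = Add(Pow(N, 2), Mul(-118, N))
Function('d')(o) = Add(2, Mul(Rational(3, 2), o)) (Function('d')(o) = Add(Add(2, Mul(Rational(1, 2), o)), o) = Add(2, Mul(Rational(3, 2), o)))
Pow(Add(Function('d')(-150), Function('a')(200)), Rational(1, 2)) = Pow(Add(Add(2, Mul(Rational(3, 2), -150)), Mul(200, Add(-118, 200))), Rational(1, 2)) = Pow(Add(Add(2, -225), Mul(200, 82)), Rational(1, 2)) = Pow(Add(-223, 16400), Rational(1, 2)) = Pow(16177, Rational(1, 2))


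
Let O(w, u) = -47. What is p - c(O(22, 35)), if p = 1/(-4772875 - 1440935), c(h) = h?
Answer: 292049069/6213810 ≈ 47.000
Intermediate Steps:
p = -1/6213810 (p = 1/(-6213810) = -1/6213810 ≈ -1.6093e-7)
p - c(O(22, 35)) = -1/6213810 - 1*(-47) = -1/6213810 + 47 = 292049069/6213810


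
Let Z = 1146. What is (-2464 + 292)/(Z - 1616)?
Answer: 1086/235 ≈ 4.6213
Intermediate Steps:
(-2464 + 292)/(Z - 1616) = (-2464 + 292)/(1146 - 1616) = -2172/(-470) = -2172*(-1/470) = 1086/235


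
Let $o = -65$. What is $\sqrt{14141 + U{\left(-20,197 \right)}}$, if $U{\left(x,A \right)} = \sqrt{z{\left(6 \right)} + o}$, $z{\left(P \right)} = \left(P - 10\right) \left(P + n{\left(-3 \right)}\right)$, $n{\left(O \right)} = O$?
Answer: $\sqrt{14141 + i \sqrt{77}} \approx 118.92 + 0.0369 i$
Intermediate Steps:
$z{\left(P \right)} = \left(-10 + P\right) \left(-3 + P\right)$ ($z{\left(P \right)} = \left(P - 10\right) \left(P - 3\right) = \left(-10 + P\right) \left(-3 + P\right)$)
$U{\left(x,A \right)} = i \sqrt{77}$ ($U{\left(x,A \right)} = \sqrt{\left(30 + 6^{2} - 78\right) - 65} = \sqrt{\left(30 + 36 - 78\right) - 65} = \sqrt{-12 - 65} = \sqrt{-77} = i \sqrt{77}$)
$\sqrt{14141 + U{\left(-20,197 \right)}} = \sqrt{14141 + i \sqrt{77}}$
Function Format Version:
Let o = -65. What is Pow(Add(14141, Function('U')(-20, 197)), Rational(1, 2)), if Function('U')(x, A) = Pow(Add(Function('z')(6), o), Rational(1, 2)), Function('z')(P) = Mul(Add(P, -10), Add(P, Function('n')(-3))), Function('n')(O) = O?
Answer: Pow(Add(14141, Mul(I, Pow(77, Rational(1, 2)))), Rational(1, 2)) ≈ Add(118.92, Mul(0.0369, I))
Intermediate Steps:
Function('z')(P) = Mul(Add(-10, P), Add(-3, P)) (Function('z')(P) = Mul(Add(P, -10), Add(P, -3)) = Mul(Add(-10, P), Add(-3, P)))
Function('U')(x, A) = Mul(I, Pow(77, Rational(1, 2))) (Function('U')(x, A) = Pow(Add(Add(30, Pow(6, 2), Mul(-13, 6)), -65), Rational(1, 2)) = Pow(Add(Add(30, 36, -78), -65), Rational(1, 2)) = Pow(Add(-12, -65), Rational(1, 2)) = Pow(-77, Rational(1, 2)) = Mul(I, Pow(77, Rational(1, 2))))
Pow(Add(14141, Function('U')(-20, 197)), Rational(1, 2)) = Pow(Add(14141, Mul(I, Pow(77, Rational(1, 2)))), Rational(1, 2))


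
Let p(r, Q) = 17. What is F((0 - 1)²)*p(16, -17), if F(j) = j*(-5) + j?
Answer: -68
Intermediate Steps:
F(j) = -4*j (F(j) = -5*j + j = -4*j)
F((0 - 1)²)*p(16, -17) = -4*(0 - 1)²*17 = -4*(-1)²*17 = -4*1*17 = -4*17 = -68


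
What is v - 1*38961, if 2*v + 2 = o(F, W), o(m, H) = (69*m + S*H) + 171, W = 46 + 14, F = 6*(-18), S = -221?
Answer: -98465/2 ≈ -49233.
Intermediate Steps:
F = -108
W = 60
o(m, H) = 171 - 221*H + 69*m (o(m, H) = (69*m - 221*H) + 171 = (-221*H + 69*m) + 171 = 171 - 221*H + 69*m)
v = -20543/2 (v = -1 + (171 - 221*60 + 69*(-108))/2 = -1 + (171 - 13260 - 7452)/2 = -1 + (½)*(-20541) = -1 - 20541/2 = -20543/2 ≈ -10272.)
v - 1*38961 = -20543/2 - 1*38961 = -20543/2 - 38961 = -98465/2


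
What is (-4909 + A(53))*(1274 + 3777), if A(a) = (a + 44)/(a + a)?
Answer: -2627818107/106 ≈ -2.4791e+7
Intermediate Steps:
A(a) = (44 + a)/(2*a) (A(a) = (44 + a)/((2*a)) = (44 + a)*(1/(2*a)) = (44 + a)/(2*a))
(-4909 + A(53))*(1274 + 3777) = (-4909 + (½)*(44 + 53)/53)*(1274 + 3777) = (-4909 + (½)*(1/53)*97)*5051 = (-4909 + 97/106)*5051 = -520257/106*5051 = -2627818107/106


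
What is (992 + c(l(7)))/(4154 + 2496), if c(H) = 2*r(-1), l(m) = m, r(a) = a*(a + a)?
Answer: 498/3325 ≈ 0.14977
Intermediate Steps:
r(a) = 2*a**2 (r(a) = a*(2*a) = 2*a**2)
c(H) = 4 (c(H) = 2*(2*(-1)**2) = 2*(2*1) = 2*2 = 4)
(992 + c(l(7)))/(4154 + 2496) = (992 + 4)/(4154 + 2496) = 996/6650 = 996*(1/6650) = 498/3325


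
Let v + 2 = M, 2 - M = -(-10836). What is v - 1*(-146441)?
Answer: 135605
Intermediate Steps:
M = -10834 (M = 2 - (-252)*(-43*1) = 2 - (-252)*(-43) = 2 - 1*10836 = 2 - 10836 = -10834)
v = -10836 (v = -2 - 10834 = -10836)
v - 1*(-146441) = -10836 - 1*(-146441) = -10836 + 146441 = 135605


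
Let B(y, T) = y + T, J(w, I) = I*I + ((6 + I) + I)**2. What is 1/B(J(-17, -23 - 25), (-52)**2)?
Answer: 1/13108 ≈ 7.6289e-5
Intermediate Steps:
J(w, I) = I**2 + (6 + 2*I)**2
B(y, T) = T + y
1/B(J(-17, -23 - 25), (-52)**2) = 1/((-52)**2 + ((-23 - 25)**2 + 4*(3 + (-23 - 25))**2)) = 1/(2704 + ((-48)**2 + 4*(3 - 48)**2)) = 1/(2704 + (2304 + 4*(-45)**2)) = 1/(2704 + (2304 + 4*2025)) = 1/(2704 + (2304 + 8100)) = 1/(2704 + 10404) = 1/13108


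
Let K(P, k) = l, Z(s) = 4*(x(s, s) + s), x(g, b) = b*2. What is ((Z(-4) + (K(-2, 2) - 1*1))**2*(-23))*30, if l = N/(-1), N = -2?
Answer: -1524210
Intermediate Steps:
x(g, b) = 2*b
l = 2 (l = -2/(-1) = -2*(-1) = 2)
Z(s) = 12*s (Z(s) = 4*(2*s + s) = 4*(3*s) = 12*s)
K(P, k) = 2
((Z(-4) + (K(-2, 2) - 1*1))**2*(-23))*30 = ((12*(-4) + (2 - 1*1))**2*(-23))*30 = ((-48 + (2 - 1))**2*(-23))*30 = ((-48 + 1)**2*(-23))*30 = ((-47)**2*(-23))*30 = (2209*(-23))*30 = -50807*30 = -1524210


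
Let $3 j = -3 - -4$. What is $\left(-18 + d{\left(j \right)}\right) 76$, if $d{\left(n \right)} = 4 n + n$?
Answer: $- \frac{3724}{3} \approx -1241.3$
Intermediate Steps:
$j = \frac{1}{3}$ ($j = \frac{-3 - -4}{3} = \frac{-3 + 4}{3} = \frac{1}{3} \cdot 1 = \frac{1}{3} \approx 0.33333$)
$d{\left(n \right)} = 5 n$
$\left(-18 + d{\left(j \right)}\right) 76 = \left(-18 + 5 \cdot \frac{1}{3}\right) 76 = \left(-18 + \frac{5}{3}\right) 76 = \left(- \frac{49}{3}\right) 76 = - \frac{3724}{3}$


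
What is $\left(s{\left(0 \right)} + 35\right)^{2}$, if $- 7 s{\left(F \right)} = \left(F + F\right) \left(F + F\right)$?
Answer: $1225$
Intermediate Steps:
$s{\left(F \right)} = - \frac{4 F^{2}}{7}$ ($s{\left(F \right)} = - \frac{\left(F + F\right) \left(F + F\right)}{7} = - \frac{2 F 2 F}{7} = - \frac{4 F^{2}}{7}$)
$\left(s{\left(0 \right)} + 35\right)^{2} = \left(- \frac{4 \cdot 0^{2}}{7} + 35\right)^{2} = \left(\left(- \frac{4}{7}\right) 0 + 35\right)^{2} = \left(0 + 35\right)^{2} = 35^{2} = 1225$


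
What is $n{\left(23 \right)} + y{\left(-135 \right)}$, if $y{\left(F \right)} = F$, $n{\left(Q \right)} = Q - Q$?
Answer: $-135$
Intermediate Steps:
$n{\left(Q \right)} = 0$
$n{\left(23 \right)} + y{\left(-135 \right)} = 0 - 135 = -135$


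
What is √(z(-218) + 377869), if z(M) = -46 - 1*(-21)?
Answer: 74*√69 ≈ 614.69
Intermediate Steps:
z(M) = -25 (z(M) = -46 + 21 = -25)
√(z(-218) + 377869) = √(-25 + 377869) = √377844 = 74*√69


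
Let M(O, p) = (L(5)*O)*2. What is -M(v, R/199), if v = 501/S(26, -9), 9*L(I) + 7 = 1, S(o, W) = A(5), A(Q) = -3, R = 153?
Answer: -668/3 ≈ -222.67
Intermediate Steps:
S(o, W) = -3
L(I) = -⅔ (L(I) = -7/9 + (⅑)*1 = -7/9 + ⅑ = -⅔)
v = -167 (v = 501/(-3) = 501*(-⅓) = -167)
M(O, p) = -4*O/3 (M(O, p) = -2*O/3*2 = -4*O/3)
-M(v, R/199) = -(-4)*(-167)/3 = -1*668/3 = -668/3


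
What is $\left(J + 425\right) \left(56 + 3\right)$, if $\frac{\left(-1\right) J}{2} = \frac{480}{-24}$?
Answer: $27435$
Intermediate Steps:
$J = 40$ ($J = - 2 \frac{480}{-24} = - 2 \cdot 480 \left(- \frac{1}{24}\right) = \left(-2\right) \left(-20\right) = 40$)
$\left(J + 425\right) \left(56 + 3\right) = \left(40 + 425\right) \left(56 + 3\right) = 465 \cdot 59 = 27435$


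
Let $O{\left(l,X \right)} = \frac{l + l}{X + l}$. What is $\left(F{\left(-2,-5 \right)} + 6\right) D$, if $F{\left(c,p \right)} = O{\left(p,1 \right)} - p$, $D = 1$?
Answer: $\frac{27}{2} \approx 13.5$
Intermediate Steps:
$O{\left(l,X \right)} = \frac{2 l}{X + l}$
$F{\left(c,p \right)} = - p + \frac{2 p}{1 + p}$ ($F{\left(c,p \right)} = \frac{2 p}{1 + p} - p = - p + \frac{2 p}{1 + p}$)
$\left(F{\left(-2,-5 \right)} + 6\right) D = \left(- \frac{5 \left(1 - -5\right)}{1 - 5} + 6\right) 1 = \left(- \frac{5 \left(1 + 5\right)}{-4} + 6\right) 1 = \left(\left(-5\right) \left(- \frac{1}{4}\right) 6 + 6\right) 1 = \left(\frac{15}{2} + 6\right) 1 = \frac{27}{2} \cdot 1 = \frac{27}{2}$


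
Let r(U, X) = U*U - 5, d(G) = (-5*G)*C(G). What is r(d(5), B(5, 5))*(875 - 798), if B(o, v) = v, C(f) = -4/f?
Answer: 30415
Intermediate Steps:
d(G) = 20 (d(G) = (-5*G)*(-4/G) = 20)
r(U, X) = -5 + U² (r(U, X) = U² - 5 = -5 + U²)
r(d(5), B(5, 5))*(875 - 798) = (-5 + 20²)*(875 - 798) = (-5 + 400)*77 = 395*77 = 30415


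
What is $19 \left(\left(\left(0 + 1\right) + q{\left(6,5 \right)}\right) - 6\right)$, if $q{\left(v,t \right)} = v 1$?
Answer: $19$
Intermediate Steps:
$q{\left(v,t \right)} = v$
$19 \left(\left(\left(0 + 1\right) + q{\left(6,5 \right)}\right) - 6\right) = 19 \left(\left(\left(0 + 1\right) + 6\right) - 6\right) = 19 \left(\left(1 + 6\right) - 6\right) = 19 \left(7 - 6\right) = 19 \cdot 1 = 19$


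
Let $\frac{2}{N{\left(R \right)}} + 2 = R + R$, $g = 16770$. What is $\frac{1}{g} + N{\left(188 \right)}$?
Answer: $\frac{16957}{3135990} \approx 0.0054072$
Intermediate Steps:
$N{\left(R \right)} = \frac{2}{-2 + 2 R}$ ($N{\left(R \right)} = \frac{2}{-2 + \left(R + R\right)} = \frac{2}{-2 + 2 R}$)
$\frac{1}{g} + N{\left(188 \right)} = \frac{1}{16770} + \frac{1}{-1 + 188} = \frac{1}{16770} + \frac{1}{187} = \frac{16957}{3135990}$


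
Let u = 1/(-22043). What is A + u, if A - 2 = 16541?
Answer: 364657348/22043 ≈ 16543.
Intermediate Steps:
A = 16543 (A = 2 + 16541 = 16543)
u = -1/22043 ≈ -4.5366e-5
A + u = 16543 - 1/22043 = 364657348/22043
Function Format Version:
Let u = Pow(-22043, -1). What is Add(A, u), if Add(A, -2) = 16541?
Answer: Rational(364657348, 22043) ≈ 16543.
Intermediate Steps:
A = 16543 (A = Add(2, 16541) = 16543)
u = Rational(-1, 22043) ≈ -4.5366e-5
Add(A, u) = Add(16543, Rational(-1, 22043)) = Rational(364657348, 22043)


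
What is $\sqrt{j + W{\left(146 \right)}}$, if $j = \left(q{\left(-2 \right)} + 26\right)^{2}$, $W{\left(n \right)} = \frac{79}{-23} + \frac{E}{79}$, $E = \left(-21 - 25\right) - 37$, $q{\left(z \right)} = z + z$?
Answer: $\frac{\sqrt{1583112126}}{1817} \approx 21.898$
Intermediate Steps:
$q{\left(z \right)} = 2 z$
$E = -83$ ($E = -46 - 37 = -83$)
$W{\left(n \right)} = - \frac{8150}{1817}$ ($W{\left(n \right)} = \frac{79}{-23} - \frac{83}{79} = 79 \left(- \frac{1}{23}\right) - \frac{83}{79} = - \frac{79}{23} - \frac{83}{79} = - \frac{8150}{1817}$)
$j = 484$ ($j = \left(2 \left(-2\right) + 26\right)^{2} = \left(-4 + 26\right)^{2} = 22^{2} = 484$)
$\sqrt{j + W{\left(146 \right)}} = \sqrt{484 - \frac{8150}{1817}} = \sqrt{\frac{871278}{1817}} = \frac{\sqrt{1583112126}}{1817}$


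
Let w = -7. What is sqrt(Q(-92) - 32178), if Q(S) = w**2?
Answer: 19*I*sqrt(89) ≈ 179.25*I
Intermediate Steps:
Q(S) = 49 (Q(S) = (-7)**2 = 49)
sqrt(Q(-92) - 32178) = sqrt(49 - 32178) = sqrt(-32129) = 19*I*sqrt(89)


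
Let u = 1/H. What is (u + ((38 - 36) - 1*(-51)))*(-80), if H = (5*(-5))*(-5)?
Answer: -106016/25 ≈ -4240.6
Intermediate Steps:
H = 125 (H = -25*(-5) = 125)
u = 1/125 ≈ 0.0080000
(u + ((38 - 36) - 1*(-51)))*(-80) = (1/125 + ((38 - 36) - 1*(-51)))*(-80) = (1/125 + (2 + 51))*(-80) = (1/125 + 53)*(-80) = (6626/125)*(-80) = -106016/25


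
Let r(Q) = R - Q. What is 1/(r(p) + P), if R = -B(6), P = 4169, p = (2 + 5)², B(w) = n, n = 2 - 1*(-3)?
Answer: 1/4115 ≈ 0.00024301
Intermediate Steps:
n = 5 (n = 2 + 3 = 5)
B(w) = 5
p = 49 (p = 7² = 49)
R = -5 (R = -1*5 = -5)
r(Q) = -5 - Q
1/(r(p) + P) = 1/((-5 - 1*49) + 4169) = 1/((-5 - 49) + 4169) = 1/(-54 + 4169) = 1/4115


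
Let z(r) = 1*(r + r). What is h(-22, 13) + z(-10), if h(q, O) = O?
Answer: -7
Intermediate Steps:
z(r) = 2*r (z(r) = 1*(2*r) = 2*r)
h(-22, 13) + z(-10) = 13 + 2*(-10) = 13 - 20 = -7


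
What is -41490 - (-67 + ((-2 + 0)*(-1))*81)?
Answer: -41585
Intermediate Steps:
-41490 - (-67 + ((-2 + 0)*(-1))*81) = -41490 - (-67 - 2*(-1)*81) = -41490 - (-67 + 2*81) = -41490 - (-67 + 162) = -41490 - 1*95 = -41490 - 95 = -41585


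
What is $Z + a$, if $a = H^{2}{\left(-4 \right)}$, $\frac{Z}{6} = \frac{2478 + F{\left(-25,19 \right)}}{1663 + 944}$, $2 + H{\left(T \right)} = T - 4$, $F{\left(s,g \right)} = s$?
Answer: $\frac{8346}{79} \approx 105.65$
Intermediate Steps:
$H{\left(T \right)} = -6 + T$ ($H{\left(T \right)} = -2 + \left(T - 4\right) = -2 + \left(-4 + T\right) = -6 + T$)
$Z = \frac{446}{79}$ ($Z = 6 \frac{2478 - 25}{1663 + 944} = 6 \cdot \frac{2453}{2607} = 6 \cdot 2453 \cdot \frac{1}{2607} = 6 \cdot \frac{223}{237} = \frac{446}{79} \approx 5.6456$)
$a = 100$ ($a = \left(-6 - 4\right)^{2} = \left(-10\right)^{2} = 100$)
$Z + a = \frac{446}{79} + 100 = \frac{8346}{79}$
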